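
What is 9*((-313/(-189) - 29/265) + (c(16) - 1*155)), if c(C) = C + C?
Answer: -6082991/5565 ≈ -1093.1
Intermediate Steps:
c(C) = 2*C
9*((-313/(-189) - 29/265) + (c(16) - 1*155)) = 9*((-313/(-189) - 29/265) + (2*16 - 1*155)) = 9*((-313*(-1/189) - 29*1/265) + (32 - 155)) = 9*((313/189 - 29/265) - 123) = 9*(77464/50085 - 123) = 9*(-6082991/50085) = -6082991/5565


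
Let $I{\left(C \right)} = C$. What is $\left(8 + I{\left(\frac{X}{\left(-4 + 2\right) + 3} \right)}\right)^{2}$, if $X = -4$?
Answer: $16$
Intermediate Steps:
$\left(8 + I{\left(\frac{X}{\left(-4 + 2\right) + 3} \right)}\right)^{2} = \left(8 + \frac{1}{\left(-4 + 2\right) + 3} \left(-4\right)\right)^{2} = \left(8 + \frac{1}{-2 + 3} \left(-4\right)\right)^{2} = \left(8 + 1^{-1} \left(-4\right)\right)^{2} = \left(8 + 1 \left(-4\right)\right)^{2} = \left(8 - 4\right)^{2} = 4^{2} = 16$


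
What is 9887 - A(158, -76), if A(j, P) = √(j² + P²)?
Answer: 9887 - 2*√7685 ≈ 9711.7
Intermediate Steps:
A(j, P) = √(P² + j²)
9887 - A(158, -76) = 9887 - √((-76)² + 158²) = 9887 - √(5776 + 24964) = 9887 - √30740 = 9887 - 2*√7685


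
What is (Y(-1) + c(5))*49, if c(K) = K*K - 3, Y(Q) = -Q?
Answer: 1127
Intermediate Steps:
c(K) = -3 + K² (c(K) = K² - 3 = -3 + K²)
(Y(-1) + c(5))*49 = (-1*(-1) + (-3 + 5²))*49 = (1 + (-3 + 25))*49 = (1 + 22)*49 = 23*49 = 1127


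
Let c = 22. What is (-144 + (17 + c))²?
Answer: 11025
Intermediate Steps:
(-144 + (17 + c))² = (-144 + (17 + 22))² = (-144 + 39)² = (-105)² = 11025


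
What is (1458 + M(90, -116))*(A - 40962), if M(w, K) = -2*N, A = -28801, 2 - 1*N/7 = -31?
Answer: -69483948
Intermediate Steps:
N = 231 (N = 14 - 7*(-31) = 14 + 217 = 231)
M(w, K) = -462 (M(w, K) = -2*231 = -462)
(1458 + M(90, -116))*(A - 40962) = (1458 - 462)*(-28801 - 40962) = 996*(-69763) = -69483948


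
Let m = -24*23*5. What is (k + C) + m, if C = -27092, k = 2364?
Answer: -27488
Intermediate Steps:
m = -2760 (m = -552*5 = -2760)
(k + C) + m = (2364 - 27092) - 2760 = -24728 - 2760 = -27488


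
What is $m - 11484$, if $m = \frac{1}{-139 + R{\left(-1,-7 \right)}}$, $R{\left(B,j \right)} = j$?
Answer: $- \frac{1676665}{146} \approx -11484.0$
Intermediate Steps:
$m = - \frac{1}{146}$ ($m = \frac{1}{-139 - 7} = \frac{1}{-146} = - \frac{1}{146} \approx -0.0068493$)
$m - 11484 = - \frac{1}{146} - 11484 = - \frac{1676665}{146}$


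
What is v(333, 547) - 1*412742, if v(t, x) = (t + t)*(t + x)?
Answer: 173338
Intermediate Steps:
v(t, x) = 2*t*(t + x) (v(t, x) = (2*t)*(t + x) = 2*t*(t + x))
v(333, 547) - 1*412742 = 2*333*(333 + 547) - 1*412742 = 2*333*880 - 412742 = 586080 - 412742 = 173338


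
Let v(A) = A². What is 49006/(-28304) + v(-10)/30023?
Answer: -734238369/424885496 ≈ -1.7281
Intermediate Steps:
49006/(-28304) + v(-10)/30023 = 49006/(-28304) + (-10)²/30023 = 49006*(-1/28304) + 100*(1/30023) = -24503/14152 + 100/30023 = -734238369/424885496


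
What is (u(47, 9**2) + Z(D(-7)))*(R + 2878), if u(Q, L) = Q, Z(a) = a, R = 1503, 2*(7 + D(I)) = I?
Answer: 319813/2 ≈ 1.5991e+5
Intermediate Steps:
D(I) = -7 + I/2
(u(47, 9**2) + Z(D(-7)))*(R + 2878) = (47 + (-7 + (1/2)*(-7)))*(1503 + 2878) = (47 + (-7 - 7/2))*4381 = (47 - 21/2)*4381 = (73/2)*4381 = 319813/2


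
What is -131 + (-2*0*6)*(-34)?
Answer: -131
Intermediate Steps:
-131 + (-2*0*6)*(-34) = -131 + (0*6)*(-34) = -131 + 0*(-34) = -131 + 0 = -131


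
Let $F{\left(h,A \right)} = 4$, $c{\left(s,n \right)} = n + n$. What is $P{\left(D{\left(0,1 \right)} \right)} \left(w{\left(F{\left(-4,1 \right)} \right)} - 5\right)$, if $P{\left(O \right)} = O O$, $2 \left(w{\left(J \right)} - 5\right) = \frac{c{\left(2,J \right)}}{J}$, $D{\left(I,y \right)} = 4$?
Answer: $16$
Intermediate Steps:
$c{\left(s,n \right)} = 2 n$
$w{\left(J \right)} = 6$ ($w{\left(J \right)} = 5 + \frac{2 J \frac{1}{J}}{2} = 5 + \frac{1}{2} \cdot 2 = 5 + 1 = 6$)
$P{\left(O \right)} = O^{2}$
$P{\left(D{\left(0,1 \right)} \right)} \left(w{\left(F{\left(-4,1 \right)} \right)} - 5\right) = 4^{2} \left(6 - 5\right) = 16 \cdot 1 = 16$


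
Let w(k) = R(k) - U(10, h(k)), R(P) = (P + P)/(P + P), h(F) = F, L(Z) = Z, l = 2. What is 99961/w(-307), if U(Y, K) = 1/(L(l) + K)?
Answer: 30488105/306 ≈ 99634.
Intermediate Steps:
R(P) = 1 (R(P) = (2*P)/((2*P)) = (2*P)*(1/(2*P)) = 1)
U(Y, K) = 1/(2 + K)
w(k) = 1 - 1/(2 + k)
99961/w(-307) = 99961/(((1 - 307)/(2 - 307))) = 99961/((-306/(-305))) = 99961/((-1/305*(-306))) = 99961/(306/305) = 99961*(305/306) = 30488105/306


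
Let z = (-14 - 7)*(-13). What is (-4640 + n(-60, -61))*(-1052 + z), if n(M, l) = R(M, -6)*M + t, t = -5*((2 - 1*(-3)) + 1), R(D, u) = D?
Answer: 833530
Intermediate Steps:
z = 273 (z = -21*(-13) = 273)
t = -30 (t = -5*((2 + 3) + 1) = -5*(5 + 1) = -5*6 = -30)
n(M, l) = -30 + M² (n(M, l) = M*M - 30 = M² - 30 = -30 + M²)
(-4640 + n(-60, -61))*(-1052 + z) = (-4640 + (-30 + (-60)²))*(-1052 + 273) = (-4640 + (-30 + 3600))*(-779) = (-4640 + 3570)*(-779) = -1070*(-779) = 833530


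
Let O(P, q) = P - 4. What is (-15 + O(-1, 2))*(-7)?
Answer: 140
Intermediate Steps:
O(P, q) = -4 + P
(-15 + O(-1, 2))*(-7) = (-15 + (-4 - 1))*(-7) = (-15 - 5)*(-7) = -20*(-7) = 140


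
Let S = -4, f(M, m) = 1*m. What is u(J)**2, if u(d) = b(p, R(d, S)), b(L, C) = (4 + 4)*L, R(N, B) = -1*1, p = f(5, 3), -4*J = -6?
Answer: 576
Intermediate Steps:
f(M, m) = m
J = 3/2 (J = -1/4*(-6) = 3/2 ≈ 1.5000)
p = 3
R(N, B) = -1
b(L, C) = 8*L
u(d) = 24 (u(d) = 8*3 = 24)
u(J)**2 = 24**2 = 576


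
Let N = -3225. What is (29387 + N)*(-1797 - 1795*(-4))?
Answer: 140830046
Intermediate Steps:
(29387 + N)*(-1797 - 1795*(-4)) = (29387 - 3225)*(-1797 - 1795*(-4)) = 26162*(-1797 + 7180) = 26162*5383 = 140830046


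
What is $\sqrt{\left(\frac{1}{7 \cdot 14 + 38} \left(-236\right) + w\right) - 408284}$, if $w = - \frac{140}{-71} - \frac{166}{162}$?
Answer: $\frac{i \sqrt{192718208449538}}{21726} \approx 638.97 i$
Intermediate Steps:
$w = \frac{5447}{5751}$ ($w = \left(-140\right) \left(- \frac{1}{71}\right) - \frac{83}{81} = \frac{140}{71} - \frac{83}{81} = \frac{5447}{5751} \approx 0.94714$)
$\sqrt{\left(\frac{1}{7 \cdot 14 + 38} \left(-236\right) + w\right) - 408284} = \sqrt{\left(\frac{1}{7 \cdot 14 + 38} \left(-236\right) + \frac{5447}{5751}\right) - 408284} = \sqrt{\left(\frac{1}{98 + 38} \left(-236\right) + \frac{5447}{5751}\right) - 408284} = \sqrt{\left(\frac{1}{136} \left(-236\right) + \frac{5447}{5751}\right) - 408284} = \sqrt{\left(- \frac{59}{34} + \frac{5447}{5751}\right) - 408284} = \sqrt{- \frac{154111}{195534} - 408284} = \sqrt{- \frac{79833557767}{195534}} = \frac{i \sqrt{192718208449538}}{21726}$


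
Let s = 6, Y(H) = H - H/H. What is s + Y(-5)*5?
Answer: -24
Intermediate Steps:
Y(H) = -1 + H (Y(H) = H - 1*1 = H - 1 = -1 + H)
s + Y(-5)*5 = 6 + (-1 - 5)*5 = 6 - 6*5 = 6 - 30 = -24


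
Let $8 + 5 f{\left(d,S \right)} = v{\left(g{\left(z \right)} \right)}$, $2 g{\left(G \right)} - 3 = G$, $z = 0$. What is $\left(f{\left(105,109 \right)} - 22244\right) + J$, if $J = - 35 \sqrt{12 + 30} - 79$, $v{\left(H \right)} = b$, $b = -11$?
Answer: $- \frac{111634}{5} - 35 \sqrt{42} \approx -22554.0$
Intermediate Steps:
$g{\left(G \right)} = \frac{3}{2} + \frac{G}{2}$
$v{\left(H \right)} = -11$
$f{\left(d,S \right)} = - \frac{19}{5}$ ($f{\left(d,S \right)} = - \frac{8}{5} + \frac{1}{5} \left(-11\right) = - \frac{8}{5} - \frac{11}{5} = - \frac{19}{5}$)
$J = -79 - 35 \sqrt{42}$ ($J = - 35 \sqrt{42} - 79 = -79 - 35 \sqrt{42} \approx -305.83$)
$\left(f{\left(105,109 \right)} - 22244\right) + J = \left(- \frac{19}{5} - 22244\right) - \left(79 + 35 \sqrt{42}\right) = - \frac{111239}{5} - \left(79 + 35 \sqrt{42}\right) = - \frac{111634}{5} - 35 \sqrt{42}$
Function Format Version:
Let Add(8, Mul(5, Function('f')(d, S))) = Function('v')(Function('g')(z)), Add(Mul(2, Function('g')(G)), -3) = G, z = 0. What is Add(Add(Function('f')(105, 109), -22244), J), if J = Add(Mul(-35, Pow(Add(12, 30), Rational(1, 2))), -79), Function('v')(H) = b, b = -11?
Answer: Add(Rational(-111634, 5), Mul(-35, Pow(42, Rational(1, 2)))) ≈ -22554.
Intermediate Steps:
Function('g')(G) = Add(Rational(3, 2), Mul(Rational(1, 2), G))
Function('v')(H) = -11
Function('f')(d, S) = Rational(-19, 5) (Function('f')(d, S) = Add(Rational(-8, 5), Mul(Rational(1, 5), -11)) = Add(Rational(-8, 5), Rational(-11, 5)) = Rational(-19, 5))
J = Add(-79, Mul(-35, Pow(42, Rational(1, 2)))) (J = Add(Mul(-35, Pow(42, Rational(1, 2))), -79) = Add(-79, Mul(-35, Pow(42, Rational(1, 2)))) ≈ -305.83)
Add(Add(Function('f')(105, 109), -22244), J) = Add(Add(Rational(-19, 5), -22244), Add(-79, Mul(-35, Pow(42, Rational(1, 2))))) = Add(Rational(-111239, 5), Add(-79, Mul(-35, Pow(42, Rational(1, 2))))) = Add(Rational(-111634, 5), Mul(-35, Pow(42, Rational(1, 2))))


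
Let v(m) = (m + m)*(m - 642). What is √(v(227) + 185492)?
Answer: I*√2918 ≈ 54.018*I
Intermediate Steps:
v(m) = 2*m*(-642 + m) (v(m) = (2*m)*(-642 + m) = 2*m*(-642 + m))
√(v(227) + 185492) = √(2*227*(-642 + 227) + 185492) = √(2*227*(-415) + 185492) = √(-188410 + 185492) = √(-2918) = I*√2918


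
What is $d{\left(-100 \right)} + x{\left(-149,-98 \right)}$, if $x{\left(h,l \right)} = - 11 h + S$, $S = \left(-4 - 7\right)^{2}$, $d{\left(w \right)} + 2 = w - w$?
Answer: $1758$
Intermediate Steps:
$d{\left(w \right)} = -2$ ($d{\left(w \right)} = -2 + \left(w - w\right) = -2 + 0 = -2$)
$S = 121$ ($S = \left(-11\right)^{2} = 121$)
$x{\left(h,l \right)} = 121 - 11 h$ ($x{\left(h,l \right)} = - 11 h + 121 = 121 - 11 h$)
$d{\left(-100 \right)} + x{\left(-149,-98 \right)} = -2 + \left(121 - -1639\right) = -2 + \left(121 + 1639\right) = -2 + 1760 = 1758$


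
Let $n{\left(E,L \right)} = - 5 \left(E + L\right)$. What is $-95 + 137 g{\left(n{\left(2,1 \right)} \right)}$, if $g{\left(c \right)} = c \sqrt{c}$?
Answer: $-95 - 2055 i \sqrt{15} \approx -95.0 - 7959.0 i$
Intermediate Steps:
$n{\left(E,L \right)} = - 5 E - 5 L$
$g{\left(c \right)} = c^{\frac{3}{2}}$
$-95 + 137 g{\left(n{\left(2,1 \right)} \right)} = -95 + 137 \left(\left(-5\right) 2 - 5\right)^{\frac{3}{2}} = -95 + 137 \left(-10 - 5\right)^{\frac{3}{2}} = -95 + 137 \left(-15\right)^{\frac{3}{2}} = -95 + 137 \left(- 15 i \sqrt{15}\right) = -95 - 2055 i \sqrt{15}$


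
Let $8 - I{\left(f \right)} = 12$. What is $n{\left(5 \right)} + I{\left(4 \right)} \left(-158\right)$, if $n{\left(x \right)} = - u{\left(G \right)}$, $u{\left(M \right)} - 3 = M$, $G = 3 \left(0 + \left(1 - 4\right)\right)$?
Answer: $638$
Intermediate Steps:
$G = -9$ ($G = 3 \left(0 + \left(1 - 4\right)\right) = 3 \left(0 - 3\right) = 3 \left(-3\right) = -9$)
$u{\left(M \right)} = 3 + M$
$I{\left(f \right)} = -4$ ($I{\left(f \right)} = 8 - 12 = -4$)
$n{\left(x \right)} = 6$ ($n{\left(x \right)} = - (3 - 9) = \left(-1\right) \left(-6\right) = 6$)
$n{\left(5 \right)} + I{\left(4 \right)} \left(-158\right) = 6 - -632 = 6 + 632 = 638$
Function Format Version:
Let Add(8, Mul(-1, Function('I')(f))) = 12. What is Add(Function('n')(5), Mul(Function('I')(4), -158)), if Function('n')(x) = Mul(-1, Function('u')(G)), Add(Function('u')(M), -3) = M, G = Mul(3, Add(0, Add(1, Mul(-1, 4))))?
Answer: 638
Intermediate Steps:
G = -9 (G = Mul(3, Add(0, Add(1, -4))) = Mul(3, Add(0, -3)) = Mul(3, -3) = -9)
Function('u')(M) = Add(3, M)
Function('I')(f) = -4 (Function('I')(f) = Add(8, Mul(-1, 12)) = Add(8, -12) = -4)
Function('n')(x) = 6 (Function('n')(x) = Mul(-1, Add(3, -9)) = Mul(-1, -6) = 6)
Add(Function('n')(5), Mul(Function('I')(4), -158)) = Add(6, Mul(-4, -158)) = Add(6, 632) = 638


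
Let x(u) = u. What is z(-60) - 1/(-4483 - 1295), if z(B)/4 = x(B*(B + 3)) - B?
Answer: 80429761/5778 ≈ 13920.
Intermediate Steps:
z(B) = -4*B + 4*B*(3 + B) (z(B) = 4*(B*(B + 3) - B) = 4*(B*(3 + B) - B) = 4*(-B + B*(3 + B)) = -4*B + 4*B*(3 + B))
z(-60) - 1/(-4483 - 1295) = 4*(-60)*(2 - 60) - 1/(-4483 - 1295) = 4*(-60)*(-58) - 1/(-5778) = 13920 - 1*(-1/5778) = 13920 + 1/5778 = 80429761/5778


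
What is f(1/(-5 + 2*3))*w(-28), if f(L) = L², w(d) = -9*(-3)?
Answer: 27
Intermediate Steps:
w(d) = 27
f(1/(-5 + 2*3))*w(-28) = (1/(-5 + 2*3))²*27 = (1/(-5 + 6))²*27 = (1/1)²*27 = 1²*27 = 1*27 = 27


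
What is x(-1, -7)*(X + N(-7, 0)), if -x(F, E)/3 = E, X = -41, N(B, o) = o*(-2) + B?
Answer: -1008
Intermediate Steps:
N(B, o) = B - 2*o (N(B, o) = -2*o + B = B - 2*o)
x(F, E) = -3*E
x(-1, -7)*(X + N(-7, 0)) = (-3*(-7))*(-41 + (-7 - 2*0)) = 21*(-41 + (-7 + 0)) = 21*(-41 - 7) = 21*(-48) = -1008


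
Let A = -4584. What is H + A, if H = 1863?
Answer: -2721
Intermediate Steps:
H + A = 1863 - 4584 = -2721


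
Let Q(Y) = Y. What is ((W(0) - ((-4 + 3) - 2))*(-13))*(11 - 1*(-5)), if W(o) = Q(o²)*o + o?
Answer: -624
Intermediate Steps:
W(o) = o + o³ (W(o) = o²*o + o = o³ + o = o + o³)
((W(0) - ((-4 + 3) - 2))*(-13))*(11 - 1*(-5)) = (((0 + 0³) - ((-4 + 3) - 2))*(-13))*(11 - 1*(-5)) = (((0 + 0) - (-1 - 2))*(-13))*(11 + 5) = ((0 - 1*(-3))*(-13))*16 = ((0 + 3)*(-13))*16 = (3*(-13))*16 = -39*16 = -624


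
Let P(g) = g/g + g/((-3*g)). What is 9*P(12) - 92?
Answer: -86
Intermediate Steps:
P(g) = 2/3 (P(g) = 1 + g*(-1/(3*g)) = 1 - 1/3 = 2/3)
9*P(12) - 92 = 9*(2/3) - 92 = 6 - 92 = -86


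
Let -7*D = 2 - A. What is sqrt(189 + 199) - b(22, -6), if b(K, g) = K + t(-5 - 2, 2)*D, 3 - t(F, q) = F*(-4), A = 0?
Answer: -204/7 + 2*sqrt(97) ≈ -9.4451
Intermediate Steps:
D = -2/7 (D = -(2 - 1*0)/7 = -(2 + 0)/7 = -1/7*2 = -2/7 ≈ -0.28571)
t(F, q) = 3 + 4*F (t(F, q) = 3 - F*(-4) = 3 - (-4)*F = 3 + 4*F)
b(K, g) = 50/7 + K (b(K, g) = K + (3 + 4*(-5 - 2))*(-2/7) = K + (3 + 4*(-7))*(-2/7) = K + (3 - 28)*(-2/7) = K - 25*(-2/7) = K + 50/7 = 50/7 + K)
sqrt(189 + 199) - b(22, -6) = sqrt(189 + 199) - (50/7 + 22) = sqrt(388) - 1*204/7 = 2*sqrt(97) - 204/7 = -204/7 + 2*sqrt(97)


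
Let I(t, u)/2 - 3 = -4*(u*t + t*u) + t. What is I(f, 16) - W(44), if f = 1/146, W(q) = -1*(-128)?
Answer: -9033/73 ≈ -123.74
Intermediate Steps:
W(q) = 128
f = 1/146 ≈ 0.0068493
I(t, u) = 6 + 2*t - 16*t*u (I(t, u) = 6 + 2*(-4*(u*t + t*u) + t) = 6 + 2*(-4*(t*u + t*u) + t) = 6 + 2*(-8*t*u + t) = 6 + 2*(t - 8*t*u) = 6 + (2*t - 16*t*u) = 6 + 2*t - 16*t*u)
I(f, 16) - W(44) = (6 + 2*(1/146) - 16*1/146*16) - 1*128 = (6 + 1/73 - 128/73) - 128 = 311/73 - 128 = -9033/73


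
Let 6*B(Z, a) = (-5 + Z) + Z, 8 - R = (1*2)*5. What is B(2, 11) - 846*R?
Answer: 10151/6 ≈ 1691.8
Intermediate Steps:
R = -2 (R = 8 - 1*2*5 = 8 - 2*5 = 8 - 1*10 = 8 - 10 = -2)
B(Z, a) = -⅚ + Z/3 (B(Z, a) = ((-5 + Z) + Z)/6 = (-5 + 2*Z)/6 = -⅚ + Z/3)
B(2, 11) - 846*R = (-⅚ + (⅓)*2) - 846*(-2) = (-⅚ + ⅔) - 94*(-18) = -⅙ + 1692 = 10151/6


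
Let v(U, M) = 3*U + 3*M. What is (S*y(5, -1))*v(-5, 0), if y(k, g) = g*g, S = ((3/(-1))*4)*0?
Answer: 0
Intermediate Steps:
S = 0 (S = ((3*(-1))*4)*0 = -3*4*0 = -12*0 = 0)
v(U, M) = 3*M + 3*U
y(k, g) = g²
(S*y(5, -1))*v(-5, 0) = (0*(-1)²)*(3*0 + 3*(-5)) = (0*1)*(0 - 15) = 0*(-15) = 0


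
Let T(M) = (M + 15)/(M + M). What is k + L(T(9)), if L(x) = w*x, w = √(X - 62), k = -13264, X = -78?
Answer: -13264 + 8*I*√35/3 ≈ -13264.0 + 15.776*I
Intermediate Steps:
T(M) = (15 + M)/(2*M) (T(M) = (15 + M)/((2*M)) = (15 + M)*(1/(2*M)) = (15 + M)/(2*M))
w = 2*I*√35 (w = √(-78 - 62) = √(-140) = 2*I*√35 ≈ 11.832*I)
L(x) = 2*I*x*√35 (L(x) = (2*I*√35)*x = 2*I*x*√35)
k + L(T(9)) = -13264 + 2*I*((½)*(15 + 9)/9)*√35 = -13264 + 2*I*((½)*(⅑)*24)*√35 = -13264 + 2*I*(4/3)*√35 = -13264 + 8*I*√35/3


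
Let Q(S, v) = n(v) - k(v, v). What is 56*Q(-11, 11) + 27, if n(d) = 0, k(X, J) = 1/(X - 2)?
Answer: 187/9 ≈ 20.778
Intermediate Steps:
k(X, J) = 1/(-2 + X)
Q(S, v) = -1/(-2 + v) (Q(S, v) = 0 - 1/(-2 + v) = -1/(-2 + v))
56*Q(-11, 11) + 27 = 56*(-1/(-2 + 11)) + 27 = 56*(-1/9) + 27 = -56/9 + 27 = 187/9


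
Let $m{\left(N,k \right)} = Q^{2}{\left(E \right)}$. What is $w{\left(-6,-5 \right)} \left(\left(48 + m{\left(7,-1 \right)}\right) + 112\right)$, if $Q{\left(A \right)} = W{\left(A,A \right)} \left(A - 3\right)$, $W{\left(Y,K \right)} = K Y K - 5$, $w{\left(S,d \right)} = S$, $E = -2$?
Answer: $-26310$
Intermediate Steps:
$W{\left(Y,K \right)} = -5 + Y K^{2}$ ($W{\left(Y,K \right)} = Y K^{2} - 5 = -5 + Y K^{2}$)
$Q{\left(A \right)} = \left(-5 + A^{3}\right) \left(-3 + A\right)$ ($Q{\left(A \right)} = \left(-5 + A A^{2}\right) \left(A - 3\right) = \left(-5 + A^{3}\right) \left(-3 + A\right)$)
$m{\left(N,k \right)} = 4225$ ($m{\left(N,k \right)} = \left(\left(-5 + \left(-2\right)^{3}\right) \left(-3 - 2\right)\right)^{2} = \left(\left(-5 - 8\right) \left(-5\right)\right)^{2} = \left(\left(-13\right) \left(-5\right)\right)^{2} = 65^{2} = 4225$)
$w{\left(-6,-5 \right)} \left(\left(48 + m{\left(7,-1 \right)}\right) + 112\right) = - 6 \left(\left(48 + 4225\right) + 112\right) = - 6 \left(4273 + 112\right) = \left(-6\right) 4385 = -26310$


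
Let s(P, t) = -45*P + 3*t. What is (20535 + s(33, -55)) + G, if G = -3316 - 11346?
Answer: 4223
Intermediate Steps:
G = -14662
(20535 + s(33, -55)) + G = (20535 + (-45*33 + 3*(-55))) - 14662 = (20535 + (-1485 - 165)) - 14662 = (20535 - 1650) - 14662 = 18885 - 14662 = 4223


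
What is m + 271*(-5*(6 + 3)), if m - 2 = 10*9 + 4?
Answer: -12099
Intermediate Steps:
m = 96 (m = 2 + (10*9 + 4) = 2 + (90 + 4) = 2 + 94 = 96)
m + 271*(-5*(6 + 3)) = 96 + 271*(-5*(6 + 3)) = 96 + 271*(-5*9) = 96 + 271*(-45) = 96 - 12195 = -12099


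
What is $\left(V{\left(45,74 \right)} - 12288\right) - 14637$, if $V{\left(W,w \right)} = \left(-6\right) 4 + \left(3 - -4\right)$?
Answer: $-26942$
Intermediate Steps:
$V{\left(W,w \right)} = -17$ ($V{\left(W,w \right)} = -24 + \left(3 + 4\right) = -24 + 7 = -17$)
$\left(V{\left(45,74 \right)} - 12288\right) - 14637 = \left(-17 - 12288\right) - 14637 = -12305 - 14637 = -26942$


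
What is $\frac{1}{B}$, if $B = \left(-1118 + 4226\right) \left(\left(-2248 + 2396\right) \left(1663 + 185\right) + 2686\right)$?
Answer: $\frac{1}{858398520} \approx 1.165 \cdot 10^{-9}$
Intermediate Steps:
$B = 858398520$ ($B = 3108 \left(148 \cdot 1848 + 2686\right) = 3108 \left(273504 + 2686\right) = 3108 \cdot 276190 = 858398520$)
$\frac{1}{B} = \frac{1}{858398520}$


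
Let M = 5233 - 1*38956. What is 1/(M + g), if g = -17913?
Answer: -1/51636 ≈ -1.9366e-5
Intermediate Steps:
M = -33723 (M = 5233 - 38956 = -33723)
1/(M + g) = 1/(-33723 - 17913) = 1/(-51636) = -1/51636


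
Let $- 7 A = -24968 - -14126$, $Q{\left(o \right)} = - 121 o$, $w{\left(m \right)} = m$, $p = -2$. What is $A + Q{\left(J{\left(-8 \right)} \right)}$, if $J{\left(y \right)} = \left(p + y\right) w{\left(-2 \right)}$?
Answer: $- \frac{6098}{7} \approx -871.14$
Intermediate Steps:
$J{\left(y \right)} = 4 - 2 y$ ($J{\left(y \right)} = \left(-2 + y\right) \left(-2\right) = 4 - 2 y$)
$A = \frac{10842}{7}$ ($A = - \frac{-24968 - -14126}{7} = - \frac{-24968 + 14126}{7} = \left(- \frac{1}{7}\right) \left(-10842\right) = \frac{10842}{7} \approx 1548.9$)
$A + Q{\left(J{\left(-8 \right)} \right)} = \frac{10842}{7} - 121 \left(4 - -16\right) = \frac{10842}{7} - 121 \left(4 + 16\right) = \frac{10842}{7} - 2420 = - \frac{6098}{7}$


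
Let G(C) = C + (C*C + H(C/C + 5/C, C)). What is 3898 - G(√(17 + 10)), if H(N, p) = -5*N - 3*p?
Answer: 3876 + 79*√3/9 ≈ 3891.2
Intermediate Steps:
G(C) = -5 + C² - 25/C - 2*C (G(C) = C + (C*C + (-5*(C/C + 5/C) - 3*C)) = C + (C² + (-5*(1 + 5/C) - 3*C)) = C + (C² + ((-5 - 25/C) - 3*C)) = C + (C² + (-5 - 25/C - 3*C)) = C + (-5 + C² - 25/C - 3*C) = -5 + C² - 25/C - 2*C)
3898 - G(√(17 + 10)) = 3898 - (-5 + (√(17 + 10))² - 25/√(17 + 10) - 2*√(17 + 10)) = 3898 - (-5 + (√27)² - 25*√3/9 - 6*√3) = 3898 - (-5 + (3*√3)² - 25*√3/9 - 6*√3) = 3898 - (-5 + 27 - 25*√3/9 - 6*√3) = 3898 - (22 - 79*√3/9) = 3898 + (-22 + 79*√3/9) = 3876 + 79*√3/9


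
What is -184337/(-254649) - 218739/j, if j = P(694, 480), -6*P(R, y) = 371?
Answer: 334278394693/94474779 ≈ 3538.3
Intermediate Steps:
P(R, y) = -371/6 (P(R, y) = -⅙*371 = -371/6)
j = -371/6 ≈ -61.833
-184337/(-254649) - 218739/j = -184337/(-254649) - 218739/(-371/6) = -184337*(-1/254649) - 218739*(-6/371) = 184337/254649 + 1312434/371 = 334278394693/94474779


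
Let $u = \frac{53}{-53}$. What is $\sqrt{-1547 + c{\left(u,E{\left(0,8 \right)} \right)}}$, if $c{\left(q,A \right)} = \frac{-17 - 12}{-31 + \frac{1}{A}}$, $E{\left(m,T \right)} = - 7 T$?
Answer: $\frac{277 i \sqrt{6755}}{579} \approx 39.32 i$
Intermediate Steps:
$u = -1$ ($u = 53 \left(- \frac{1}{53}\right) = -1$)
$c{\left(q,A \right)} = - \frac{29}{-31 + \frac{1}{A}}$
$\sqrt{-1547 + c{\left(u,E{\left(0,8 \right)} \right)}} = \sqrt{-1547 + \frac{29 \left(\left(-7\right) 8\right)}{-1 + 31 \left(\left(-7\right) 8\right)}} = \sqrt{-1547 + 29 \left(-56\right) \frac{1}{-1 + 31 \left(-56\right)}} = \sqrt{-1547 + 29 \left(-56\right) \frac{1}{-1 - 1736}} = \sqrt{-1547 + 29 \left(-56\right) \frac{1}{-1737}} = \sqrt{-1547 + 29 \left(-56\right) \left(- \frac{1}{1737}\right)} = \sqrt{-1547 + \frac{1624}{1737}} = \sqrt{- \frac{2685515}{1737}} = \frac{277 i \sqrt{6755}}{579}$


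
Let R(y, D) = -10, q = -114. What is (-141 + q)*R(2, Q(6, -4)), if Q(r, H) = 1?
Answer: 2550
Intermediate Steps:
(-141 + q)*R(2, Q(6, -4)) = (-141 - 114)*(-10) = -255*(-10) = 2550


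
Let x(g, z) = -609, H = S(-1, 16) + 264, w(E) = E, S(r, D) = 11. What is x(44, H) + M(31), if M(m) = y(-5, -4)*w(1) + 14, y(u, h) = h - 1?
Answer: -600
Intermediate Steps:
y(u, h) = -1 + h
H = 275 (H = 11 + 264 = 275)
M(m) = 9 (M(m) = (-1 - 4)*1 + 14 = -5*1 + 14 = -5 + 14 = 9)
x(44, H) + M(31) = -609 + 9 = -600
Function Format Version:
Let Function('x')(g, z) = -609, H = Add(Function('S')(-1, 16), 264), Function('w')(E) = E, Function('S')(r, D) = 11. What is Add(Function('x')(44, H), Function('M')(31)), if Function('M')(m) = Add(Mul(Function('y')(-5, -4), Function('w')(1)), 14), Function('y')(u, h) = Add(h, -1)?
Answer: -600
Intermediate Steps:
Function('y')(u, h) = Add(-1, h)
H = 275 (H = Add(11, 264) = 275)
Function('M')(m) = 9 (Function('M')(m) = Add(Mul(Add(-1, -4), 1), 14) = Add(Mul(-5, 1), 14) = Add(-5, 14) = 9)
Add(Function('x')(44, H), Function('M')(31)) = Add(-609, 9) = -600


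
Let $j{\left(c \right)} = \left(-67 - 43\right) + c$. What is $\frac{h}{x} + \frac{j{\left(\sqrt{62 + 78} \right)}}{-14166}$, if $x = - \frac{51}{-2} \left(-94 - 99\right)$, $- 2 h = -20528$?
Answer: $- \frac{48286153}{23239323} - \frac{\sqrt{35}}{7083} \approx -2.0786$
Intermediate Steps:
$h = 10264$ ($h = \left(- \frac{1}{2}\right) \left(-20528\right) = 10264$)
$x = - \frac{9843}{2}$ ($x = \left(-51\right) \left(- \frac{1}{2}\right) \left(-193\right) = \frac{51}{2} \left(-193\right) = - \frac{9843}{2} \approx -4921.5$)
$j{\left(c \right)} = -110 + c$
$\frac{h}{x} + \frac{j{\left(\sqrt{62 + 78} \right)}}{-14166} = \frac{10264}{- \frac{9843}{2}} + \frac{-110 + \sqrt{62 + 78}}{-14166} = 10264 \left(- \frac{2}{9843}\right) + \left(-110 + \sqrt{140}\right) \left(- \frac{1}{14166}\right) = - \frac{20528}{9843} + \left(-110 + 2 \sqrt{35}\right) \left(- \frac{1}{14166}\right) = - \frac{20528}{9843} + \left(\frac{55}{7083} - \frac{\sqrt{35}}{7083}\right) = - \frac{48286153}{23239323} - \frac{\sqrt{35}}{7083}$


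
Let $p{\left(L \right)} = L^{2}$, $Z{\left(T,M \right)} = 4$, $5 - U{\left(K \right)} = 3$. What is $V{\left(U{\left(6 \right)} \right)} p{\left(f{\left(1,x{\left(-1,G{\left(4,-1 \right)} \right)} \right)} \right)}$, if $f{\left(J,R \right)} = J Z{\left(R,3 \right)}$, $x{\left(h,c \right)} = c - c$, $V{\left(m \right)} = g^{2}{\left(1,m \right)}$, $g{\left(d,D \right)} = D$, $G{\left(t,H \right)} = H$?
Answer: $64$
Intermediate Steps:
$U{\left(K \right)} = 2$ ($U{\left(K \right)} = 5 - 3 = 2$)
$V{\left(m \right)} = m^{2}$
$x{\left(h,c \right)} = 0$
$f{\left(J,R \right)} = 4 J$ ($f{\left(J,R \right)} = J 4 = 4 J$)
$V{\left(U{\left(6 \right)} \right)} p{\left(f{\left(1,x{\left(-1,G{\left(4,-1 \right)} \right)} \right)} \right)} = 2^{2} \left(4 \cdot 1\right)^{2} = 4 \cdot 4^{2} = 4 \cdot 16 = 64$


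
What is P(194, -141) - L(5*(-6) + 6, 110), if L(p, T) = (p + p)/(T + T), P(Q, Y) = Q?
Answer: 10682/55 ≈ 194.22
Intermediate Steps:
L(p, T) = p/T (L(p, T) = (2*p)/((2*T)) = (2*p)*(1/(2*T)) = p/T)
P(194, -141) - L(5*(-6) + 6, 110) = 194 - (5*(-6) + 6)/110 = 194 - (-30 + 6)/110 = 194 - (-24)/110 = 194 - 1*(-12/55) = 194 + 12/55 = 10682/55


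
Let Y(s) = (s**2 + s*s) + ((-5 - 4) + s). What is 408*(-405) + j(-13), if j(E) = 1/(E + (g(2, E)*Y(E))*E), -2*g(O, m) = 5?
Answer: -1694866679/10257 ≈ -1.6524e+5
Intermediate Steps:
g(O, m) = -5/2 (g(O, m) = -1/2*5 = -5/2)
Y(s) = -9 + s + 2*s**2 (Y(s) = (s**2 + s**2) + (-9 + s) = 2*s**2 + (-9 + s) = -9 + s + 2*s**2)
j(E) = 1/(E + E*(45/2 - 5*E**2 - 5*E/2)) (j(E) = 1/(E + (-5*(-9 + E + 2*E**2)/2)*E) = 1/(E + (45/2 - 5*E**2 - 5*E/2)*E) = 1/(E + E*(45/2 - 5*E**2 - 5*E/2)))
408*(-405) + j(-13) = 408*(-405) + 2/(-13*(47 - 10*(-13)**2 - 5*(-13))) = -165240 + 2*(-1/13)/(47 - 10*169 + 65) = -165240 + 2*(-1/13)/(47 - 1690 + 65) = -165240 + 2*(-1/13)/(-1578) = -165240 + 2*(-1/13)*(-1/1578) = -165240 + 1/10257 = -1694866679/10257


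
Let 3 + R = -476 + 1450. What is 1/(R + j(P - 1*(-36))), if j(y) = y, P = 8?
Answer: 1/1015 ≈ 0.00098522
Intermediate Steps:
R = 971 (R = -3 + (-476 + 1450) = -3 + 974 = 971)
1/(R + j(P - 1*(-36))) = 1/(971 + (8 - 1*(-36))) = 1/(971 + (8 + 36)) = 1/(971 + 44) = 1/1015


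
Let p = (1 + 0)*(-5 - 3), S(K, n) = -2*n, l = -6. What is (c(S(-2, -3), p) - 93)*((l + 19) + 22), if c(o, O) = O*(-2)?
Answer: -2695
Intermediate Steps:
p = -8 (p = 1*(-8) = -8)
c(o, O) = -2*O
(c(S(-2, -3), p) - 93)*((l + 19) + 22) = (-2*(-8) - 93)*((-6 + 19) + 22) = (16 - 93)*(13 + 22) = -77*35 = -2695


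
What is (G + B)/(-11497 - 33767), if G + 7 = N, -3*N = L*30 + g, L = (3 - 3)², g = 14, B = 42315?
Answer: -63455/67896 ≈ -0.93459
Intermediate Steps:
L = 0 (L = 0² = 0)
N = -14/3 (N = -(0*30 + 14)/3 = -(0 + 14)/3 = -⅓*14 = -14/3 ≈ -4.6667)
G = -35/3 (G = -7 - 14/3 = -35/3 ≈ -11.667)
(G + B)/(-11497 - 33767) = (-35/3 + 42315)/(-11497 - 33767) = (126910/3)/(-45264) = (126910/3)*(-1/45264) = -63455/67896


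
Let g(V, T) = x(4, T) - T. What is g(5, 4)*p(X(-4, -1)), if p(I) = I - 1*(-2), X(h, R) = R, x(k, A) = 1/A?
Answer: -15/4 ≈ -3.7500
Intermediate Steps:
p(I) = 2 + I (p(I) = I + 2 = 2 + I)
g(V, T) = 1/T - T
g(5, 4)*p(X(-4, -1)) = (1/4 - 1*4)*(2 - 1) = (¼ - 4)*1 = -15/4*1 = -15/4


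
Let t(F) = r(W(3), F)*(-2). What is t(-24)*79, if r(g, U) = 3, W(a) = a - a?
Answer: -474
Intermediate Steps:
W(a) = 0
t(F) = -6 (t(F) = 3*(-2) = -6)
t(-24)*79 = -6*79 = -474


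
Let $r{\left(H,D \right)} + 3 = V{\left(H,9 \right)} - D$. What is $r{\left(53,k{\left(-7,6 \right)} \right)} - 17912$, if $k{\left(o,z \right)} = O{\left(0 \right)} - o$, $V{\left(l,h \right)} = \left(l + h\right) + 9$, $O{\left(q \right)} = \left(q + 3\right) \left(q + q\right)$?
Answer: $-17851$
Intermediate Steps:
$O{\left(q \right)} = 2 q \left(3 + q\right)$ ($O{\left(q \right)} = \left(3 + q\right) 2 q = 2 q \left(3 + q\right)$)
$V{\left(l,h \right)} = 9 + h + l$ ($V{\left(l,h \right)} = \left(h + l\right) + 9 = 9 + h + l$)
$k{\left(o,z \right)} = - o$ ($k{\left(o,z \right)} = 2 \cdot 0 \left(3 + 0\right) - o = 2 \cdot 0 \cdot 3 - o = 0 - o = - o$)
$r{\left(H,D \right)} = 15 + H - D$ ($r{\left(H,D \right)} = -3 - \left(-18 + D - H\right) = -3 + \left(18 + H - D\right) = 15 + H - D$)
$r{\left(53,k{\left(-7,6 \right)} \right)} - 17912 = \left(15 + 53 - \left(-1\right) \left(-7\right)\right) - 17912 = \left(15 + 53 - 7\right) - 17912 = 61 - 17912 = -17851$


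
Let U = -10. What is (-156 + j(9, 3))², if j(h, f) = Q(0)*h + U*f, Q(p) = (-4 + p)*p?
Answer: 34596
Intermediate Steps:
Q(p) = p*(-4 + p)
j(h, f) = -10*f (j(h, f) = (0*(-4 + 0))*h - 10*f = (0*(-4))*h - 10*f = 0*h - 10*f = 0 - 10*f = -10*f)
(-156 + j(9, 3))² = (-156 - 10*3)² = (-156 - 30)² = (-186)² = 34596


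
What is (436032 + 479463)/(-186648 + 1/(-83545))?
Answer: -76485029775/15593507161 ≈ -4.9049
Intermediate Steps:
(436032 + 479463)/(-186648 + 1/(-83545)) = 915495/(-186648 - 1/83545) = 915495/(-15593507161/83545) = 915495*(-83545/15593507161) = -76485029775/15593507161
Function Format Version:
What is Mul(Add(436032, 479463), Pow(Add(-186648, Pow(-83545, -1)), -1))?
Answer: Rational(-76485029775, 15593507161) ≈ -4.9049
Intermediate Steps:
Mul(Add(436032, 479463), Pow(Add(-186648, Pow(-83545, -1)), -1)) = Mul(915495, Pow(Add(-186648, Rational(-1, 83545)), -1)) = Mul(915495, Pow(Rational(-15593507161, 83545), -1)) = Mul(915495, Rational(-83545, 15593507161)) = Rational(-76485029775, 15593507161)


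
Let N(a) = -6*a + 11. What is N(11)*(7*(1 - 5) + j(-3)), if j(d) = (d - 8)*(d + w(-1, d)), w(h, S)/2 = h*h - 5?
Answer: -5115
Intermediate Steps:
w(h, S) = -10 + 2*h² (w(h, S) = 2*(h*h - 5) = 2*(h² - 5) = 2*(-5 + h²) = -10 + 2*h²)
j(d) = (-8 + d)² (j(d) = (d - 8)*(d + (-10 + 2*(-1)²)) = (-8 + d)*(d + (-10 + 2*1)) = (-8 + d)*(d + (-10 + 2)) = (-8 + d)*(d - 8) = (-8 + d)*(-8 + d) = (-8 + d)²)
N(a) = 11 - 6*a
N(11)*(7*(1 - 5) + j(-3)) = (11 - 6*11)*(7*(1 - 5) + (64 + (-3)² - 16*(-3))) = (11 - 66)*(7*(-4) + (64 + 9 + 48)) = -55*(-28 + 121) = -55*93 = -5115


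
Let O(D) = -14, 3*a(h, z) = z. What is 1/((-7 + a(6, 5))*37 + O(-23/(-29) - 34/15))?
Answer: -3/634 ≈ -0.0047319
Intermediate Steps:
a(h, z) = z/3
1/((-7 + a(6, 5))*37 + O(-23/(-29) - 34/15)) = 1/((-7 + (1/3)*5)*37 - 14) = 1/((-7 + 5/3)*37 - 14) = 1/(-16/3*37 - 14) = 1/(-592/3 - 14) = 1/(-634/3) = -3/634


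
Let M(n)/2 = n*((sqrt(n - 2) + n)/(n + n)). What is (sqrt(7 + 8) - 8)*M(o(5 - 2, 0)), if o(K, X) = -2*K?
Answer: 2*(3 - I*sqrt(2))*(8 - sqrt(15)) ≈ 24.762 - 11.673*I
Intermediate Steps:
M(n) = n + sqrt(-2 + n) (M(n) = 2*(n*((sqrt(n - 2) + n)/(n + n))) = 2*(n*((sqrt(-2 + n) + n)/((2*n)))) = 2*(n*((n + sqrt(-2 + n))*(1/(2*n)))) = 2*(n*((n + sqrt(-2 + n))/(2*n))) = 2*(n/2 + sqrt(-2 + n)/2) = n + sqrt(-2 + n))
(sqrt(7 + 8) - 8)*M(o(5 - 2, 0)) = (sqrt(7 + 8) - 8)*(-2*(5 - 2) + sqrt(-2 - 2*(5 - 2))) = (sqrt(15) - 8)*(-2*3 + sqrt(-2 - 2*3)) = (-8 + sqrt(15))*(-6 + sqrt(-2 - 6)) = (-8 + sqrt(15))*(-6 + sqrt(-8)) = (-8 + sqrt(15))*(-6 + 2*I*sqrt(2))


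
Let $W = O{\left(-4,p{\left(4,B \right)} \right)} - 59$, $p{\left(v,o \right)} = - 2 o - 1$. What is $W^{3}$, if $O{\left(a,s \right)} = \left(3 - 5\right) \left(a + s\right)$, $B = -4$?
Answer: $-274625$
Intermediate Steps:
$p{\left(v,o \right)} = -1 - 2 o$
$O{\left(a,s \right)} = - 2 a - 2 s$ ($O{\left(a,s \right)} = - 2 \left(a + s\right) = - 2 a - 2 s$)
$W = -65$ ($W = \left(\left(-2\right) \left(-4\right) - 2 \left(-1 - -8\right)\right) - 59 = \left(8 - 2 \left(-1 + 8\right)\right) - 59 = \left(8 - 14\right) - 59 = -6 - 59 = -65$)
$W^{3} = \left(-65\right)^{3} = -274625$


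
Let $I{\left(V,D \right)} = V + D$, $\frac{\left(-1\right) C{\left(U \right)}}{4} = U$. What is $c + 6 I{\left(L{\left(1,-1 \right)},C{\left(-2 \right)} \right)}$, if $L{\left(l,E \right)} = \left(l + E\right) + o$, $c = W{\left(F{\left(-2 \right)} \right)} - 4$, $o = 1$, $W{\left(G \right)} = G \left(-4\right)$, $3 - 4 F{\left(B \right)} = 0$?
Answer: $47$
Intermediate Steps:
$C{\left(U \right)} = - 4 U$
$F{\left(B \right)} = \frac{3}{4}$ ($F{\left(B \right)} = \frac{3}{4} - 0 = \frac{3}{4} + 0 = \frac{3}{4}$)
$W{\left(G \right)} = - 4 G$
$c = -7$ ($c = \left(-4\right) \frac{3}{4} - 4 = -3 - 4 = -7$)
$L{\left(l,E \right)} = 1 + E + l$ ($L{\left(l,E \right)} = \left(l + E\right) + 1 = \left(E + l\right) + 1 = 1 + E + l$)
$I{\left(V,D \right)} = D + V$
$c + 6 I{\left(L{\left(1,-1 \right)},C{\left(-2 \right)} \right)} = -7 + 6 \left(\left(-4\right) \left(-2\right) + \left(1 - 1 + 1\right)\right) = -7 + 6 \left(8 + 1\right) = -7 + 6 \cdot 9 = -7 + 54 = 47$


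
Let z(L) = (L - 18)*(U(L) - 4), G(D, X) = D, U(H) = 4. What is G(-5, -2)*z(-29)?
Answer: 0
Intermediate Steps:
z(L) = 0 (z(L) = (L - 18)*(4 - 4) = (-18 + L)*0 = 0)
G(-5, -2)*z(-29) = -5*0 = 0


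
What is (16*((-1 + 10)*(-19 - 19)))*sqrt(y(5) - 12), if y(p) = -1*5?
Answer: -5472*I*sqrt(17) ≈ -22562.0*I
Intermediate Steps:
y(p) = -5
(16*((-1 + 10)*(-19 - 19)))*sqrt(y(5) - 12) = (16*((-1 + 10)*(-19 - 19)))*sqrt(-5 - 12) = (16*(9*(-38)))*sqrt(-17) = (16*(-342))*(I*sqrt(17)) = -5472*I*sqrt(17)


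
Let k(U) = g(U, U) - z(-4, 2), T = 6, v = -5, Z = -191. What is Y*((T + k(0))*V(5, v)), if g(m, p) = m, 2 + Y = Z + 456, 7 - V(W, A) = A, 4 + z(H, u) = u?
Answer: 25248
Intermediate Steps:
z(H, u) = -4 + u
V(W, A) = 7 - A
Y = 263 (Y = -2 + (-191 + 456) = -2 + 265 = 263)
k(U) = 2 + U (k(U) = U - (-4 + 2) = U - 1*(-2) = U + 2 = 2 + U)
Y*((T + k(0))*V(5, v)) = 263*((6 + (2 + 0))*(7 - 1*(-5))) = 263*((6 + 2)*(7 + 5)) = 263*(8*12) = 263*96 = 25248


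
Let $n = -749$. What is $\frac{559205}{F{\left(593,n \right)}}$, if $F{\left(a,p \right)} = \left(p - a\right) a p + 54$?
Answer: $\frac{559205}{596058748} \approx 0.00093817$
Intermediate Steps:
$F{\left(a,p \right)} = 54 + a p \left(p - a\right)$ ($F{\left(a,p \right)} = a \left(p - a\right) p + 54 = a p \left(p - a\right) + 54 = 54 + a p \left(p - a\right)$)
$\frac{559205}{F{\left(593,n \right)}} = \frac{559205}{54 + 593 \left(-749\right)^{2} - - 749 \cdot 593^{2}} = \frac{559205}{54 + 593 \cdot 561001 - \left(-749\right) 351649} = \frac{559205}{54 + 332673593 + 263385101} = \frac{559205}{596058748}$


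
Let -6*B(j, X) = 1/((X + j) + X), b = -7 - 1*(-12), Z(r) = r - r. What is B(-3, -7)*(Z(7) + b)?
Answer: 5/102 ≈ 0.049020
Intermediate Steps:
Z(r) = 0
b = 5 (b = -7 + 12 = 5)
B(j, X) = -1/(6*(j + 2*X)) (B(j, X) = -1/(6*((X + j) + X)) = -1/(6*(j + 2*X)))
B(-3, -7)*(Z(7) + b) = (-1/(6*(-3) + 12*(-7)))*(0 + 5) = -1/(-18 - 84)*5 = -1/(-102)*5 = -1*(-1/102)*5 = (1/102)*5 = 5/102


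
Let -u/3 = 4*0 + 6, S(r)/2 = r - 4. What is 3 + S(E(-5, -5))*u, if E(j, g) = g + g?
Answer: 507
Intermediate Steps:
E(j, g) = 2*g
S(r) = -8 + 2*r (S(r) = 2*(r - 4) = 2*(-4 + r) = -8 + 2*r)
u = -18 (u = -3*(4*0 + 6) = -3*(0 + 6) = -3*6 = -18)
3 + S(E(-5, -5))*u = 3 + (-8 + 2*(2*(-5)))*(-18) = 3 + (-8 + 2*(-10))*(-18) = 3 + (-8 - 20)*(-18) = 3 - 28*(-18) = 3 + 504 = 507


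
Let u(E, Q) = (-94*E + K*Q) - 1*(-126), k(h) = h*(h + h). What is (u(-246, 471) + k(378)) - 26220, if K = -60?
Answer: 254538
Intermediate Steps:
k(h) = 2*h**2 (k(h) = h*(2*h) = 2*h**2)
u(E, Q) = 126 - 94*E - 60*Q (u(E, Q) = (-94*E - 60*Q) - 1*(-126) = (-94*E - 60*Q) + 126 = 126 - 94*E - 60*Q)
(u(-246, 471) + k(378)) - 26220 = ((126 - 94*(-246) - 60*471) + 2*378**2) - 26220 = ((126 + 23124 - 28260) + 2*142884) - 26220 = (-5010 + 285768) - 26220 = 280758 - 26220 = 254538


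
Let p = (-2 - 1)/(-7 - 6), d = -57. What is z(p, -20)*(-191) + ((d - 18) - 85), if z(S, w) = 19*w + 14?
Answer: 69746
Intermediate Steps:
p = 3/13 (p = -3/(-13) = -3*(-1/13) = 3/13 ≈ 0.23077)
z(S, w) = 14 + 19*w
z(p, -20)*(-191) + ((d - 18) - 85) = (14 + 19*(-20))*(-191) + ((-57 - 18) - 85) = (14 - 380)*(-191) + (-75 - 85) = -366*(-191) - 160 = 69906 - 160 = 69746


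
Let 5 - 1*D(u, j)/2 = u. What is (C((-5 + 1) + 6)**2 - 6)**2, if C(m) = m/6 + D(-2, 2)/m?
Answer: 184900/81 ≈ 2282.7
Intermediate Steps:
D(u, j) = 10 - 2*u
C(m) = 14/m + m/6 (C(m) = m/6 + (10 - 2*(-2))/m = m*(1/6) + (10 + 4)/m = m/6 + 14/m = 14/m + m/6)
(C((-5 + 1) + 6)**2 - 6)**2 = ((14/((-5 + 1) + 6) + ((-5 + 1) + 6)/6)**2 - 6)**2 = ((14/(-4 + 6) + (-4 + 6)/6)**2 - 6)**2 = ((14/2 + (1/6)*2)**2 - 6)**2 = ((14*(1/2) + 1/3)**2 - 6)**2 = ((7 + 1/3)**2 - 6)**2 = ((22/3)**2 - 6)**2 = (484/9 - 6)**2 = (430/9)**2 = 184900/81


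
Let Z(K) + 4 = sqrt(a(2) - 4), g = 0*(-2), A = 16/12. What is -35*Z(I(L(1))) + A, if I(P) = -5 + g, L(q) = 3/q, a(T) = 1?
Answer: 424/3 - 35*I*sqrt(3) ≈ 141.33 - 60.622*I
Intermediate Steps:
A = 4/3 (A = 16*(1/12) = 4/3 ≈ 1.3333)
g = 0
I(P) = -5 (I(P) = -5 + 0 = -5)
Z(K) = -4 + I*sqrt(3) (Z(K) = -4 + sqrt(1 - 4) = -4 + sqrt(-3) = -4 + I*sqrt(3))
-35*Z(I(L(1))) + A = -35*(-4 + I*sqrt(3)) + 4/3 = (140 - 35*I*sqrt(3)) + 4/3 = 424/3 - 35*I*sqrt(3)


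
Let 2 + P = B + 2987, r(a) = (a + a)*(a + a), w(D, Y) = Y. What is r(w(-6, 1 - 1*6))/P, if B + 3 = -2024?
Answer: 50/479 ≈ 0.10438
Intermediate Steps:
B = -2027 (B = -3 - 2024 = -2027)
r(a) = 4*a**2 (r(a) = (2*a)*(2*a) = 4*a**2)
P = 958 (P = -2 + (-2027 + 2987) = -2 + 960 = 958)
r(w(-6, 1 - 1*6))/P = (4*(1 - 1*6)**2)/958 = (4*(1 - 6)**2)*(1/958) = (4*(-5)**2)*(1/958) = (4*25)*(1/958) = 100*(1/958) = 50/479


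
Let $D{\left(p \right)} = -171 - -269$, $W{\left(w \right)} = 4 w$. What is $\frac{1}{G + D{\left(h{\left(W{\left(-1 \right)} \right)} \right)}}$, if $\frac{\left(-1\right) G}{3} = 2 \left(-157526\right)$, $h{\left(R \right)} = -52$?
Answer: $\frac{1}{945254} \approx 1.0579 \cdot 10^{-6}$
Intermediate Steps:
$D{\left(p \right)} = 98$ ($D{\left(p \right)} = -171 + 269 = 98$)
$G = 945156$ ($G = - 3 \cdot 2 \left(-157526\right) = \left(-3\right) \left(-315052\right) = 945156$)
$\frac{1}{G + D{\left(h{\left(W{\left(-1 \right)} \right)} \right)}} = \frac{1}{945156 + 98} = \frac{1}{945254}$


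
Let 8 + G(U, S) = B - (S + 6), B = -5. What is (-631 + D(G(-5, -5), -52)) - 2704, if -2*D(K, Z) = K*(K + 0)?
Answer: -3433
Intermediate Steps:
G(U, S) = -19 - S (G(U, S) = -8 + (-5 - (S + 6)) = -8 + (-5 - (6 + S)) = -8 + (-5 + (-6 - S)) = -8 + (-11 - S) = -19 - S)
D(K, Z) = -K²/2 (D(K, Z) = -K*(K + 0)/2 = -K*K/2 = -K²/2)
(-631 + D(G(-5, -5), -52)) - 2704 = (-631 - (-19 - 1*(-5))²/2) - 2704 = (-631 - (-19 + 5)²/2) - 2704 = (-631 - ½*(-14)²) - 2704 = (-631 - ½*196) - 2704 = (-631 - 98) - 2704 = -729 - 2704 = -3433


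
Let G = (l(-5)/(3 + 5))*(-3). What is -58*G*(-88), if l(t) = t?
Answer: 9570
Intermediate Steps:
G = 15/8 (G = -5/(3 + 5)*(-3) = -5/8*(-3) = 15/8 ≈ 1.8750)
-58*G*(-88) = -58*15/8*(-88) = -435/4*(-88) = 9570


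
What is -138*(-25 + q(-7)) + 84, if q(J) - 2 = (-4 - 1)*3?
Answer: 5328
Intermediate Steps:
q(J) = -13 (q(J) = 2 + (-4 - 1)*3 = 2 - 5*3 = 2 - 15 = -13)
-138*(-25 + q(-7)) + 84 = -138*(-25 - 13) + 84 = -138*(-38) + 84 = 5244 + 84 = 5328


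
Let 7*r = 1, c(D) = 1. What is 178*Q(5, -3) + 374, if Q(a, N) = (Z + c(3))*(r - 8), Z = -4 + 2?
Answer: 12408/7 ≈ 1772.6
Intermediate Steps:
r = 1/7 (r = (1/7)*1 = 1/7 ≈ 0.14286)
Z = -2
Q(a, N) = 55/7 (Q(a, N) = (-2 + 1)*(1/7 - 8) = -1*(-55/7) = 55/7)
178*Q(5, -3) + 374 = 178*(55/7) + 374 = 9790/7 + 374 = 12408/7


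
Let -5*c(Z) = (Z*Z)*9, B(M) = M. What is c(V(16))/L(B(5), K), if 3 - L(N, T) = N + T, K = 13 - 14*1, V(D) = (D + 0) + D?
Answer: 9216/5 ≈ 1843.2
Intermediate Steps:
V(D) = 2*D (V(D) = D + D = 2*D)
K = -1 (K = 13 - 14 = -1)
L(N, T) = 3 - N - T (L(N, T) = 3 - (N + T) = 3 + (-N - T) = 3 - N - T)
c(Z) = -9*Z²/5 (c(Z) = -Z*Z*9/5 = -Z²*9/5 = -9*Z²/5)
c(V(16))/L(B(5), K) = (-9*(2*16)²/5)/(3 - 1*5 - 1*(-1)) = (-9/5*32²)/(3 - 5 + 1) = -9/5*1024/(-1) = -9216/5*(-1) = 9216/5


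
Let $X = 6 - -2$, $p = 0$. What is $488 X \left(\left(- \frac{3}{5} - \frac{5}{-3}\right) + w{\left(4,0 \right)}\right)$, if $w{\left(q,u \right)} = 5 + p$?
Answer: $\frac{355264}{15} \approx 23684.0$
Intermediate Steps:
$w{\left(q,u \right)} = 5$ ($w{\left(q,u \right)} = 5 + 0 = 5$)
$X = 8$ ($X = 6 + 2 = 8$)
$488 X \left(\left(- \frac{3}{5} - \frac{5}{-3}\right) + w{\left(4,0 \right)}\right) = 488 \cdot 8 \left(\left(- \frac{3}{5} - \frac{5}{-3}\right) + 5\right) = 488 \cdot 8 \left(\left(\left(-3\right) \frac{1}{5} - - \frac{5}{3}\right) + 5\right) = 488 \cdot 8 \left(\left(- \frac{3}{5} + \frac{5}{3}\right) + 5\right) = 488 \cdot 8 \left(\frac{16}{15} + 5\right) = 488 \cdot 8 \cdot \frac{91}{15} = 488 \cdot \frac{728}{15} = \frac{355264}{15}$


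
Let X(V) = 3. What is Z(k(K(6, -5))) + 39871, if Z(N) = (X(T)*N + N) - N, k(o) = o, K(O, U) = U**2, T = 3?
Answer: 39946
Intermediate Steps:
Z(N) = 3*N (Z(N) = (3*N + N) - N = 4*N - N = 3*N)
Z(k(K(6, -5))) + 39871 = 3*(-5)**2 + 39871 = 3*25 + 39871 = 75 + 39871 = 39946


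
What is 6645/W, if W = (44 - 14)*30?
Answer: 443/60 ≈ 7.3833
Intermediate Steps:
W = 900 (W = 30*30 = 900)
6645/W = 6645/900 = 6645*(1/900) = 443/60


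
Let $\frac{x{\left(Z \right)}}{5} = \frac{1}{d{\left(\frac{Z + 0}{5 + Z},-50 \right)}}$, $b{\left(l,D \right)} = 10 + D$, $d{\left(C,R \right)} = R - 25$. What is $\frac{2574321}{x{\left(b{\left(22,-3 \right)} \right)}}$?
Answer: $-38614815$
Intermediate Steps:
$d{\left(C,R \right)} = -25 + R$
$x{\left(Z \right)} = - \frac{1}{15}$ ($x{\left(Z \right)} = \frac{5}{-25 - 50} = \frac{5}{-75} = 5 \left(- \frac{1}{75}\right) = - \frac{1}{15}$)
$\frac{2574321}{x{\left(b{\left(22,-3 \right)} \right)}} = \frac{2574321}{- \frac{1}{15}} = 2574321 \left(-15\right) = -38614815$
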